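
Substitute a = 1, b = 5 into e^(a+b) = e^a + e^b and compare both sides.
LHS = e^(1+5) = e^6 ≈ 403.4
RHS = e^1 + e^5 = e + e^5 ≈ 151.1

LHS ≠ RHS (they differ by about 252.3), so the equation does not hold here.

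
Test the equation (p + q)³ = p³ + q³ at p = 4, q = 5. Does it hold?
Substituting p = 4, q = 5:

LHS = (4 + 5)³ = 729
RHS = 4³ + 5³ = 189

LHS ≠ RHS, so the equation does not hold at this point.

Answer: Fails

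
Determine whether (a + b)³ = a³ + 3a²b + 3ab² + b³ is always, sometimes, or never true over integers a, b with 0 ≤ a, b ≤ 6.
Always true

The identity holds for every pair in the range. For instance at (a, b) = (2, 1): both sides equal 27.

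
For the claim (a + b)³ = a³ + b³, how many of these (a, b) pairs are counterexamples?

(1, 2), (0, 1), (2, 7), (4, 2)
3

Testing each pair:
(1, 2): LHS = 27, RHS = 9 → counterexample
(0, 1): LHS = 1, RHS = 1 → satisfies claim
(2, 7): LHS = 729, RHS = 351 → counterexample
(4, 2): LHS = 216, RHS = 72 → counterexample

That makes 3 counterexamples.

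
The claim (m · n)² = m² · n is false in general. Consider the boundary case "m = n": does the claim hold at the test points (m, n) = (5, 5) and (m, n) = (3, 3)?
At (5, 5): LHS = 625 ≠ RHS = 125
At (3, 3): LHS = 81 ≠ RHS = 27

Answer: No, fails at both test points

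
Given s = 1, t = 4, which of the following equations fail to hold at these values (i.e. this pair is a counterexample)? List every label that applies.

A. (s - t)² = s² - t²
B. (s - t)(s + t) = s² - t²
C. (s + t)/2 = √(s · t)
A, C

Evaluating each claim at the given values:
A. LHS = 9, RHS = -15 → fails here (LHS ≠ RHS)
B. LHS = -15, RHS = -15 → holds here (LHS = RHS)
C. LHS = 5/2, RHS = 2 → fails here (LHS ≠ RHS)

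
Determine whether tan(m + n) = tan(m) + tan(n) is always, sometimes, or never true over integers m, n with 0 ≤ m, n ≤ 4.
Sometimes true

It holds at (m, n) = (0, 2) (both sides equal tan(2) ≈ -2.185), but fails at (m, n) = (4, 2) (LHS = tan(6) ≈ -0.291, RHS = tan(2) + tan(4) ≈ -1.027).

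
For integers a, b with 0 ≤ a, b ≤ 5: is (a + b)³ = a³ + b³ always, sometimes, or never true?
Sometimes true

It holds at (a, b) = (2, 0) (both sides equal 8), but fails at (a, b) = (4, 4) (LHS = 512, RHS = 128).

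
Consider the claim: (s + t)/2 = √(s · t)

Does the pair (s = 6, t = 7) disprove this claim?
Yes

Substituting s = 6, t = 7:
LHS = (6 + 7)/2 = 13/2
RHS = √(6 · 7) = √(42) ≈ 6.481

Since LHS ≠ RHS, this pair disproves the claim.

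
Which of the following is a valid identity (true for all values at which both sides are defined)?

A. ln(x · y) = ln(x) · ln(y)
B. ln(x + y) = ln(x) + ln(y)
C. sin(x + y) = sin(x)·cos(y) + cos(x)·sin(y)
A: fails at (2, 7) — LHS = ln(14) ≈ 2.639, RHS = ln(2)·ln(7) ≈ 1.349.
B: fails at (3, 5) — LHS = ln(8) ≈ 2.079, RHS = ln(3) + ln(5) ≈ 2.708.
C: holds — e.g. at (1, 5), both sides equal sin(6) ≈ -0.2794.

Answer: C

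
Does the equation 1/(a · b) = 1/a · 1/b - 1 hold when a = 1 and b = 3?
Substituting a = 1, b = 3:

LHS = 1/(1 · 3) = 1/3
RHS = 1/1 · 1/3 - 1 = -2/3

LHS ≠ RHS, so the equation does not hold at this point.

Answer: Fails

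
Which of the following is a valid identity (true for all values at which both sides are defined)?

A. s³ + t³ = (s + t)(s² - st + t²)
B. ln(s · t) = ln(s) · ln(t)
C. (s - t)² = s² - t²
A

A: holds — e.g. at (2, 3), both sides equal 35.
B: fails at (2, 4) — LHS = ln(8) ≈ 2.079, RHS = ln(2)·ln(4) ≈ 0.9609.
C: fails at (1, 3) — LHS = 4, RHS = -8.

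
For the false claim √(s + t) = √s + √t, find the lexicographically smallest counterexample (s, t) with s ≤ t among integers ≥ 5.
(s, t) = (5, 5)

Substituting (5, 5) into the claim:
LHS = √(5 + 5) = √(10) ≈ 3.162
RHS = √5 + √5 = 2·√(5) ≈ 4.472

Since LHS ≠ RHS, this pair disproves the claim, and no lexicographically smaller pair (s ≤ t, integers ≥ 5) does.

For instance (5, 11) is also a counterexample (LHS = 4, RHS = √(5) + √(11) ≈ 5.553), but it's lexicographically larger.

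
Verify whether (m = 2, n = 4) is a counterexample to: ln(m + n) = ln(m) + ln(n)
Yes

Substituting m = 2, n = 4:
LHS = ln(2 + 4) = ln(6) ≈ 1.792
RHS = ln(2) + ln(4) ≈ 2.079

Since LHS ≠ RHS, this pair disproves the claim.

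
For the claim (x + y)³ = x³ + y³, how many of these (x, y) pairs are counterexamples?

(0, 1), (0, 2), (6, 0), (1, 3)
1

Testing each pair:
(0, 1): LHS = 1, RHS = 1 → satisfies claim
(0, 2): LHS = 8, RHS = 8 → satisfies claim
(6, 0): LHS = 216, RHS = 216 → satisfies claim
(1, 3): LHS = 64, RHS = 28 → counterexample

That makes 1 counterexample.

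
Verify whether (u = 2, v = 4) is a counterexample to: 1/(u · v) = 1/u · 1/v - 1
Substituting u = 2, v = 4:
LHS = 1/(2 · 4) = 1/8
RHS = 1/2 · 1/4 - 1 = -7/8

Since LHS ≠ RHS, this pair disproves the claim.

Answer: Yes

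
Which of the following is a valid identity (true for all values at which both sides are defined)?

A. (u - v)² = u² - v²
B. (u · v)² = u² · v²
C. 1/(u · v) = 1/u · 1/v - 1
A: fails at (3, 4) — LHS = 1, RHS = -7.
B: holds — e.g. at (4, 5), both sides equal 400.
C: fails at (1, 2) — LHS = 1/2, RHS = -1/2.

Answer: B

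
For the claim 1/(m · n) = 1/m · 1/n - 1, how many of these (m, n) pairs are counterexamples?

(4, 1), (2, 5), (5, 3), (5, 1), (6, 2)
Testing each pair:
(4, 1): LHS = 1/4, RHS = -3/4 → counterexample
(2, 5): LHS = 1/10, RHS = -9/10 → counterexample
(5, 3): LHS = 1/15, RHS = -14/15 → counterexample
(5, 1): LHS = 1/5, RHS = -4/5 → counterexample
(6, 2): LHS = 1/12, RHS = -11/12 → counterexample

That makes 5 counterexamples.

Answer: 5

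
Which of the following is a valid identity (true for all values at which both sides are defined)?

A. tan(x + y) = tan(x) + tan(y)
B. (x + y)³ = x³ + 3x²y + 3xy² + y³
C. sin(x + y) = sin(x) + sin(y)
B

A: fails at (5, 8) — LHS = tan(13) ≈ 0.463, RHS = tan(8) + tan(5) ≈ -10.18.
B: holds — e.g. at (1, 1), both sides equal 8.
C: fails at (6, 7) — LHS = sin(13) ≈ 0.4202, RHS = sin(6) + sin(7) ≈ 0.3776.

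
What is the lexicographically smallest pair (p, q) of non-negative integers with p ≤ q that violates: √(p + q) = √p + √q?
At (0, 0): both sides equal 0, so it holds there.

Substituting (1, 1) into the claim:
LHS = √(1 + 1) = √(2) ≈ 1.414
RHS = √1 + √1 = 2

Since LHS ≠ RHS, this pair disproves the claim, and no lexicographically smaller pair (p ≤ q, non-negative integers) does.

For instance (1, 2) is also a counterexample (LHS = √(3) ≈ 1.732, RHS = 1 + √(2) ≈ 2.414), but it's lexicographically larger.

Answer: (p, q) = (1, 1)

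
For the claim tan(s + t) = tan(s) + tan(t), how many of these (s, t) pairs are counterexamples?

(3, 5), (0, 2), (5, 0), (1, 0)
Testing each pair:
(3, 5): LHS = tan(8) ≈ -6.8, RHS = tan(5) + tan(3) ≈ -3.523 → counterexample
(0, 2): LHS = tan(2) ≈ -2.185, RHS = tan(2) ≈ -2.185 → satisfies claim
(5, 0): LHS = tan(5) ≈ -3.381, RHS = tan(5) ≈ -3.381 → satisfies claim
(1, 0): LHS = tan(1) ≈ 1.557, RHS = tan(1) ≈ 1.557 → satisfies claim

That makes 1 counterexample.

Answer: 1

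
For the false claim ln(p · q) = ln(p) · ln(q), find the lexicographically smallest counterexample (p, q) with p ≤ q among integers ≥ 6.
(p, q) = (6, 6)

Substituting (6, 6) into the claim:
LHS = ln(6 · 6) = ln(36) ≈ 3.584
RHS = ln(6) · ln(6) = ln(6)² ≈ 3.21

Since LHS ≠ RHS, this pair disproves the claim, and no lexicographically smaller pair (p ≤ q, integers ≥ 6) does.

For instance (8, 11) is also a counterexample (LHS = ln(88) ≈ 4.477, RHS = ln(8)·ln(11) ≈ 4.986), but it's lexicographically larger.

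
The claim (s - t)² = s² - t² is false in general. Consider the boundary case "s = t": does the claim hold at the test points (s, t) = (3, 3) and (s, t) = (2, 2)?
At (3, 3): LHS = 0, RHS = 0 → equal
At (2, 2): LHS = 0, RHS = 0 → equal

So the claim does hold at both of these boundary points, even though it is not an identity.

Answer: Yes, holds at both test points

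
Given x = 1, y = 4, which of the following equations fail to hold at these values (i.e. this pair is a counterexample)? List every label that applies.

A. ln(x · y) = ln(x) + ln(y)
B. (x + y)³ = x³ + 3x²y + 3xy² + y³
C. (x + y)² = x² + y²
C

Evaluating each claim at the given values:
A. LHS = ln(4) ≈ 1.386, RHS = ln(4) ≈ 1.386 → holds here (LHS = RHS)
B. LHS = 125, RHS = 125 → holds here (LHS = RHS)
C. LHS = 25, RHS = 17 → fails here (LHS ≠ RHS)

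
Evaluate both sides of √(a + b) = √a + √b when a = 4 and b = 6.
LHS = √(4 + 6) = √(10) ≈ 3.162
RHS = √4 + √6 = 2 + √(6) ≈ 4.449

LHS ≠ RHS (they differ by about 1.287), so the equation does not hold here.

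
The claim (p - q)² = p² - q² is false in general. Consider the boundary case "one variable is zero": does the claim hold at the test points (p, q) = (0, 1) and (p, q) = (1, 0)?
Only at (1, 0)

At (0, 1): LHS = 1 ≠ RHS = -1
At (1, 0): LHS = 1, RHS = 1 → equal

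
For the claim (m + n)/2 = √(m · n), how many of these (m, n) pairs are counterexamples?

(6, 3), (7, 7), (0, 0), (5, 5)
Testing each pair:
(6, 3): LHS = 9/2, RHS = 3·√(2) ≈ 4.243 → counterexample
(7, 7): LHS = 7, RHS = 7 → satisfies claim
(0, 0): LHS = 0, RHS = 0 → satisfies claim
(5, 5): LHS = 5, RHS = 5 → satisfies claim

That makes 1 counterexample.

Answer: 1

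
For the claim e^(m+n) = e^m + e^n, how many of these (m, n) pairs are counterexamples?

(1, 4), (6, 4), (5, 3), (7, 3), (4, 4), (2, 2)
6

Testing each pair:
(1, 4): LHS = e^5 ≈ 148.4, RHS = e + e^4 ≈ 57.32 → counterexample
(6, 4): LHS = e^10 ≈ 22026.5, RHS = e^4 + e^6 ≈ 458 → counterexample
(5, 3): LHS = e^8 ≈ 2981, RHS = e^3 + e^5 ≈ 168.5 → counterexample
(7, 3): LHS = e^10 ≈ 22026.5, RHS = e^3 + e^7 ≈ 1117 → counterexample
(4, 4): LHS = e^8 ≈ 2981, RHS = 2·e^4 ≈ 109.2 → counterexample
(2, 2): LHS = e^4 ≈ 54.6, RHS = 2·e^2 ≈ 14.78 → counterexample

That makes 6 counterexamples.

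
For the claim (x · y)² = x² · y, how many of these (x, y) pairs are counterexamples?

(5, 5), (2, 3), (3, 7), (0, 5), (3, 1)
Testing each pair:
(5, 5): LHS = 625, RHS = 125 → counterexample
(2, 3): LHS = 36, RHS = 12 → counterexample
(3, 7): LHS = 441, RHS = 63 → counterexample
(0, 5): LHS = 0, RHS = 0 → satisfies claim
(3, 1): LHS = 9, RHS = 9 → satisfies claim

That makes 3 counterexamples.

Answer: 3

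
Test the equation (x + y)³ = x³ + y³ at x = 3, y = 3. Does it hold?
Substituting x = 3, y = 3:

LHS = (3 + 3)³ = 216
RHS = 3³ + 3³ = 54

LHS ≠ RHS, so the equation does not hold at this point.

Answer: Fails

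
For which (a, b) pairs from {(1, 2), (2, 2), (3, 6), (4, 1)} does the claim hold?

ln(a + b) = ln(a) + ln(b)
Testing each pair:
(1, 2): LHS = ln(3) ≈ 1.099, RHS = ln(2) ≈ 0.6931 → fails
(2, 2): LHS = ln(4) ≈ 1.386, RHS = 2·ln(2) ≈ 1.386 → holds
(3, 6): LHS = ln(9) ≈ 2.197, RHS = ln(3) + ln(6) ≈ 2.89 → fails
(4, 1): LHS = ln(5) ≈ 1.609, RHS = ln(4) ≈ 1.386 → fails

1 of 4 pairs satisfies the claim.

Answer: (2, 2)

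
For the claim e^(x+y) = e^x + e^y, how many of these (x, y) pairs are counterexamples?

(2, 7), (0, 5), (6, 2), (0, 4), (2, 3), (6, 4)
6

Testing each pair:
(2, 7): LHS = e^9 ≈ 8103, RHS = e^2 + e^7 ≈ 1104 → counterexample
(0, 5): LHS = e^5 ≈ 148.4, RHS = 1 + e^5 ≈ 149.4 → counterexample
(6, 2): LHS = e^8 ≈ 2981, RHS = e^2 + e^6 ≈ 410.8 → counterexample
(0, 4): LHS = e^4 ≈ 54.6, RHS = 1 + e^4 ≈ 55.6 → counterexample
(2, 3): LHS = e^5 ≈ 148.4, RHS = e^2 + e^3 ≈ 27.47 → counterexample
(6, 4): LHS = e^10 ≈ 22026.5, RHS = e^4 + e^6 ≈ 458 → counterexample

That makes 6 counterexamples.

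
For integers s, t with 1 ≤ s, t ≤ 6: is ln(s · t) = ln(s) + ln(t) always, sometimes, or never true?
Always true

The identity holds for every pair in the range. For instance at (s, t) = (4, 6): both sides equal ln(24) ≈ 3.178.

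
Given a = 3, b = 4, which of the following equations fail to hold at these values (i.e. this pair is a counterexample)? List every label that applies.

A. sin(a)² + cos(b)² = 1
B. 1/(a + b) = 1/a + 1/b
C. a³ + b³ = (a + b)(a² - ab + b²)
Evaluating each claim at the given values:
A. LHS = sin(3)² + cos(4)² ≈ 0.4472, RHS = 1 → fails here (LHS ≠ RHS)
B. LHS = 1/7, RHS = 7/12 → fails here (LHS ≠ RHS)
C. LHS = 91, RHS = 91 → holds here (LHS = RHS)

Answer: A, B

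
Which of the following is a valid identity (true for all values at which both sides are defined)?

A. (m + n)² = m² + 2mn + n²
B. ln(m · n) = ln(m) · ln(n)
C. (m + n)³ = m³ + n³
A: holds — e.g. at (3, 7), both sides equal 100.
B: fails at (2, 4) — LHS = ln(8) ≈ 2.079, RHS = ln(2)·ln(4) ≈ 0.9609.
C: fails at (6, 7) — LHS = 2197, RHS = 559.

Answer: A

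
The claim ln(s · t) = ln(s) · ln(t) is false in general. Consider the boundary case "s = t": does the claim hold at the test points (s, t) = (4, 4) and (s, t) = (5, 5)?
At (4, 4): LHS = ln(16) ≈ 2.773 ≠ RHS = ln(4)² ≈ 1.922
At (5, 5): LHS = ln(25) ≈ 3.219 ≠ RHS = ln(5)² ≈ 2.59

Answer: No, fails at both test points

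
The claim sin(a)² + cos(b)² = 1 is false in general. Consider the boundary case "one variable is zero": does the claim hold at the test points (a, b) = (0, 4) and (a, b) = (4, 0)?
At (0, 4): LHS = cos(4)² ≈ 0.4272 ≠ RHS = 1
At (4, 0): LHS = sin(4)² + 1 ≈ 1.573 ≠ RHS = 1

Answer: No, fails at both test points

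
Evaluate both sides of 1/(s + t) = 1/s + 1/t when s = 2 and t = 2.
LHS = 1/(2 + 2) = 1/4
RHS = 1/2 + 1/2 = 1

LHS ≠ RHS, so the equation does not hold here.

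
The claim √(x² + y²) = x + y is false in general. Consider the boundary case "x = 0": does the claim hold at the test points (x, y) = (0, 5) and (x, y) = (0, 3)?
At (0, 5): LHS = 5, RHS = 5 → equal
At (0, 3): LHS = 3, RHS = 3 → equal

So the claim does hold at both of these boundary points, even though it is not an identity.

Answer: Yes, holds at both test points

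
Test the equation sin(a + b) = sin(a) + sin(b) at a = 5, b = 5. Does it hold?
Substituting a = 5, b = 5:

LHS = sin(5 + 5) = sin(10) ≈ -0.544
RHS = sin(5) + sin(5) = 2·sin(5) ≈ -1.918

LHS ≠ RHS, so the equation does not hold at this point.

Answer: Fails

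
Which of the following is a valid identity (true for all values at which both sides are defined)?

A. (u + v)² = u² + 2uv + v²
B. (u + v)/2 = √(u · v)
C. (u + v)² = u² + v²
A: holds — e.g. at (2, 2), both sides equal 16.
B: fails at (4, 6) — LHS = 5, RHS = 2·√(6) ≈ 4.899.
C: fails at (2, 7) — LHS = 81, RHS = 53.

Answer: A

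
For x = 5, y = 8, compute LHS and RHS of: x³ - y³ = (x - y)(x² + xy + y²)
LHS = 5³ - 8³ = -387
RHS = (5 - 8)(5² + 5·8 + 8²) = -387

LHS = RHS: the two sides agree.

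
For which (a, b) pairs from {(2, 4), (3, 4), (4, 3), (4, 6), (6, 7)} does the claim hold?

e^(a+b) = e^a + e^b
Testing each pair:
(2, 4): LHS = e^6 ≈ 403.4, RHS = e^2 + e^4 ≈ 61.99 → fails
(3, 4): LHS = e^7 ≈ 1097, RHS = e^3 + e^4 ≈ 74.68 → fails
(4, 3): LHS = e^7 ≈ 1097, RHS = e^3 + e^4 ≈ 74.68 → fails
(4, 6): LHS = e^10 ≈ 22026.5, RHS = e^4 + e^6 ≈ 458 → fails
(6, 7): LHS = e^13 ≈ 442413.4, RHS = e^6 + e^7 ≈ 1500 → fails

No pair satisfies the claim.

Answer: None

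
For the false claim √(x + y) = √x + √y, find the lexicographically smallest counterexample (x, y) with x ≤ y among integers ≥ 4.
(x, y) = (4, 4)

Substituting (4, 4) into the claim:
LHS = √(4 + 4) = 2·√(2) ≈ 2.828
RHS = √4 + √4 = 4

Since LHS ≠ RHS, this pair disproves the claim, and no lexicographically smaller pair (x ≤ y, integers ≥ 4) does.

For instance (5, 6) is also a counterexample (LHS = √(11) ≈ 3.317, RHS = √(5) + √(6) ≈ 4.686), but it's lexicographically larger.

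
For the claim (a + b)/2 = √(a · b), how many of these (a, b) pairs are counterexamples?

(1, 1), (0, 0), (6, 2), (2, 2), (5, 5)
1

Testing each pair:
(1, 1): LHS = 1, RHS = 1 → satisfies claim
(0, 0): LHS = 0, RHS = 0 → satisfies claim
(6, 2): LHS = 4, RHS = 2·√(3) ≈ 3.464 → counterexample
(2, 2): LHS = 2, RHS = 2 → satisfies claim
(5, 5): LHS = 5, RHS = 5 → satisfies claim

That makes 1 counterexample.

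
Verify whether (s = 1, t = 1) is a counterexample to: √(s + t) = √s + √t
Substituting s = 1, t = 1:
LHS = √(1 + 1) = √(2) ≈ 1.414
RHS = √1 + √1 = 2

Since LHS ≠ RHS, this pair disproves the claim.

Answer: Yes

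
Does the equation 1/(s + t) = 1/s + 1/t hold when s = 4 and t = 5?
Substituting s = 4, t = 5:

LHS = 1/(4 + 5) = 1/9
RHS = 1/4 + 1/5 = 9/20

LHS ≠ RHS, so the equation does not hold at this point.

Answer: Fails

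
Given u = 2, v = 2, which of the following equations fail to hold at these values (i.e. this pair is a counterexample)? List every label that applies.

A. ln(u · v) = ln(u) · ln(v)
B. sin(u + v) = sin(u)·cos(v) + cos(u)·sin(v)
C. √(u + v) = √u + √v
Evaluating each claim at the given values:
A. LHS = ln(4) ≈ 1.386, RHS = ln(2)² ≈ 0.4805 → fails here (LHS ≠ RHS)
B. LHS = sin(4) ≈ -0.7568, RHS = 2·sin(2)·cos(2) ≈ -0.7568 → holds here (LHS = RHS)
C. LHS = 2, RHS = 2·√(2) ≈ 2.828 → fails here (LHS ≠ RHS)

Answer: A, C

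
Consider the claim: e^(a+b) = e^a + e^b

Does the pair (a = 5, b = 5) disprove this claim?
Substituting a = 5, b = 5:
LHS = e^(5+5) = e^10 ≈ 22026.5
RHS = e^5 + e^5 = 2·e^5 ≈ 296.8

Since LHS ≠ RHS, this pair disproves the claim.

Answer: Yes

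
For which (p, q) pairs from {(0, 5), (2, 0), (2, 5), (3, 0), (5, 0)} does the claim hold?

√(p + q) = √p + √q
(0, 5), (2, 0), (3, 0), (5, 0)

Testing each pair:
(0, 5): LHS = √(5) ≈ 2.236, RHS = √(5) ≈ 2.236 → holds
(2, 0): LHS = √(2) ≈ 1.414, RHS = √(2) ≈ 1.414 → holds
(2, 5): LHS = √(7) ≈ 2.646, RHS = √(2) + √(5) ≈ 3.65 → fails
(3, 0): LHS = √(3) ≈ 1.732, RHS = √(3) ≈ 1.732 → holds
(5, 0): LHS = √(5) ≈ 2.236, RHS = √(5) ≈ 2.236 → holds

4 of 5 pairs satisfy the claim.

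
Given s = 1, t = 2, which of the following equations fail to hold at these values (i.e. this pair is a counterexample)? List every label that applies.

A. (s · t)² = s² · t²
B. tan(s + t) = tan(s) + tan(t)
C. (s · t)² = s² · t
Evaluating each claim at the given values:
A. LHS = 4, RHS = 4 → holds here (LHS = RHS)
B. LHS = tan(3) ≈ -0.1425, RHS = tan(2) + tan(1) ≈ -0.6276 → fails here (LHS ≠ RHS)
C. LHS = 4, RHS = 2 → fails here (LHS ≠ RHS)

Answer: B, C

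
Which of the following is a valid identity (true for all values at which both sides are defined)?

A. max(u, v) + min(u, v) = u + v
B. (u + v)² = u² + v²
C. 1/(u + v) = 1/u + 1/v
A

A: holds — e.g. at (2, 4), both sides equal 6.
B: fails at (6, 7) — LHS = 169, RHS = 85.
C: fails at (1, 3) — LHS = 1/4, RHS = 4/3.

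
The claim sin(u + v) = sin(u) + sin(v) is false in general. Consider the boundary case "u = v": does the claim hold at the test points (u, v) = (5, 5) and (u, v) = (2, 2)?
At (5, 5): LHS = sin(10) ≈ -0.544 ≠ RHS = 2·sin(5) ≈ -1.918
At (2, 2): LHS = sin(4) ≈ -0.7568 ≠ RHS = 2·sin(2) ≈ 1.819

Answer: No, fails at both test points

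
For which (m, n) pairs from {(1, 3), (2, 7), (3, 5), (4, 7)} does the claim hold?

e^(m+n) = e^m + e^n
None

Testing each pair:
(1, 3): LHS = e^4 ≈ 54.6, RHS = e + e^3 ≈ 22.8 → fails
(2, 7): LHS = e^9 ≈ 8103, RHS = e^2 + e^7 ≈ 1104 → fails
(3, 5): LHS = e^8 ≈ 2981, RHS = e^3 + e^5 ≈ 168.5 → fails
(4, 7): LHS = e^11 ≈ 59874.1, RHS = e^4 + e^7 ≈ 1151 → fails

No pair satisfies the claim.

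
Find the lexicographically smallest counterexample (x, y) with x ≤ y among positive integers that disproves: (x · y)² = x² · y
(x, y) = (1, 2)

Substituting (1, 2) into the claim:
LHS = (1 · 2)² = 4
RHS = 1² · 2 = 2

Since LHS ≠ RHS, this pair disproves the claim, and no lexicographically smaller pair (x ≤ y, positive integers) does.

For instance (4, 6) is also a counterexample (LHS = 576, RHS = 96), but it's lexicographically larger.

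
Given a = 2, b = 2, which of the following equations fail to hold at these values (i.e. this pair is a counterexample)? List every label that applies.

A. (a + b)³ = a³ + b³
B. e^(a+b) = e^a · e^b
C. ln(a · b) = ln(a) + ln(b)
Evaluating each claim at the given values:
A. LHS = 64, RHS = 16 → fails here (LHS ≠ RHS)
B. LHS = e^4 ≈ 54.6, RHS = e^4 ≈ 54.6 → holds here (LHS = RHS)
C. LHS = ln(4) ≈ 1.386, RHS = 2·ln(2) ≈ 1.386 → holds here (LHS = RHS)

Answer: A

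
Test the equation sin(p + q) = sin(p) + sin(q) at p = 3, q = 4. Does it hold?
Substituting p = 3, q = 4:

LHS = sin(3 + 4) = sin(7) ≈ 0.657
RHS = sin(3) + sin(4) ≈ -0.6157

LHS ≠ RHS, so the equation does not hold at this point.

Answer: Fails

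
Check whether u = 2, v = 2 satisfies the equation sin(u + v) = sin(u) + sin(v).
Substituting u = 2, v = 2:

LHS = sin(2 + 2) = sin(4) ≈ -0.7568
RHS = sin(2) + sin(2) = 2·sin(2) ≈ 1.819

LHS ≠ RHS, so the equation does not hold at this point.

Answer: Fails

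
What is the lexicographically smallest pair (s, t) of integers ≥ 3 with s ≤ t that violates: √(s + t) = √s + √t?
(s, t) = (3, 3)

Substituting (3, 3) into the claim:
LHS = √(3 + 3) = √(6) ≈ 2.449
RHS = √3 + √3 = 2·√(3) ≈ 3.464

Since LHS ≠ RHS, this pair disproves the claim, and no lexicographically smaller pair (s ≤ t, integers ≥ 3) does.

For instance (3, 10) is also a counterexample (LHS = √(13) ≈ 3.606, RHS = √(3) + √(10) ≈ 4.894), but it's lexicographically larger.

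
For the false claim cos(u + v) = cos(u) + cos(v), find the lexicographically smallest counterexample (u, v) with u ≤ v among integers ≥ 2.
Substituting (2, 2) into the claim:
LHS = cos(2 + 2) = cos(4) ≈ -0.6536
RHS = cos(2) + cos(2) = 2·cos(2) ≈ -0.8323

Since LHS ≠ RHS, this pair disproves the claim, and no lexicographically smaller pair (u ≤ v, integers ≥ 2) does.

For instance (2, 4) is also a counterexample (LHS = cos(6) ≈ 0.9602, RHS = cos(4) + cos(2) ≈ -1.07), but it's lexicographically larger.

Answer: (u, v) = (2, 2)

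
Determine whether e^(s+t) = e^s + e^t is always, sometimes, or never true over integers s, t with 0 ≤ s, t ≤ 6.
The claim fails for every pair in the range. For instance at (s, t) = (6, 0): LHS = e^6 ≈ 403.4, RHS = 1 + e^6 ≈ 404.4.

Answer: Never true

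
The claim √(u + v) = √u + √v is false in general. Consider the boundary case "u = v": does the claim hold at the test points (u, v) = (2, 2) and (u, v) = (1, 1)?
No, fails at both test points

At (2, 2): LHS = 2 ≠ RHS = 2·√(2) ≈ 2.828
At (1, 1): LHS = √(2) ≈ 1.414 ≠ RHS = 2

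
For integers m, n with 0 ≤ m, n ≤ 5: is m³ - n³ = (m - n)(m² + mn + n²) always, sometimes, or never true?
Always true

The identity holds for every pair in the range. For instance at (m, n) = (4, 5): both sides equal -61.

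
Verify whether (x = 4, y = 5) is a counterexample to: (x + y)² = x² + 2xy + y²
Substituting x = 4, y = 5:
LHS = (4 + 5)² = 81
RHS = 4² + 2·4·5 + 5² = 81

The sides agree, so this pair does not disprove the claim.

Answer: No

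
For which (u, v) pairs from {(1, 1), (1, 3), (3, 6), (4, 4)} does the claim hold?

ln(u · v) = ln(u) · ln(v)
Testing each pair:
(1, 1): LHS = 0, RHS = 0 → holds
(1, 3): LHS = ln(3) ≈ 1.099, RHS = 0 → fails
(3, 6): LHS = ln(18) ≈ 2.89, RHS = ln(3)·ln(6) ≈ 1.968 → fails
(4, 4): LHS = ln(16) ≈ 2.773, RHS = ln(4)² ≈ 1.922 → fails

1 of 4 pairs satisfies the claim.

Answer: (1, 1)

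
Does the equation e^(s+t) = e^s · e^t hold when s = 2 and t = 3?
Substituting s = 2, t = 3:

LHS = e^(2+3) = e^5 ≈ 148.4
RHS = e^2 · e^3 = e^5 ≈ 148.4

LHS = RHS, so the equation holds at this point.

Answer: Holds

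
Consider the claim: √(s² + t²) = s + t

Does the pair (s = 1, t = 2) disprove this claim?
Substituting s = 1, t = 2:
LHS = √(1² + 2²) = √(5) ≈ 2.236
RHS = 1 + 2 = 3

Since LHS ≠ RHS, this pair disproves the claim.

Answer: Yes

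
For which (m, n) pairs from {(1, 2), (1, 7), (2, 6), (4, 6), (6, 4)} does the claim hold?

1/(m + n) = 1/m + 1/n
None

Testing each pair:
(1, 2): LHS = 1/3, RHS = 3/2 → fails
(1, 7): LHS = 1/8, RHS = 8/7 → fails
(2, 6): LHS = 1/8, RHS = 2/3 → fails
(4, 6): LHS = 1/10, RHS = 5/12 → fails
(6, 4): LHS = 1/10, RHS = 5/12 → fails

No pair satisfies the claim.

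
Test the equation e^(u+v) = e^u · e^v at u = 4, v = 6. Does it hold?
Holds

Substituting u = 4, v = 6:

LHS = e^(4+6) = e^10 ≈ 22026.5
RHS = e^4 · e^6 = e^10 ≈ 22026.5

LHS = RHS, so the equation holds at this point.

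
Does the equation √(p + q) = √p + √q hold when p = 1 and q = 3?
Substituting p = 1, q = 3:

LHS = √(1 + 3) = 2
RHS = √1 + √3 = 1 + √(3) ≈ 2.732

LHS ≠ RHS, so the equation does not hold at this point.

Answer: Fails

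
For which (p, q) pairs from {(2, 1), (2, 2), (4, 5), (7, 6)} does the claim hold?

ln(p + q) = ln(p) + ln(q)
(2, 2)

Testing each pair:
(2, 1): LHS = ln(3) ≈ 1.099, RHS = ln(2) ≈ 0.6931 → fails
(2, 2): LHS = ln(4) ≈ 1.386, RHS = 2·ln(2) ≈ 1.386 → holds
(4, 5): LHS = ln(9) ≈ 2.197, RHS = ln(4) + ln(5) ≈ 2.996 → fails
(7, 6): LHS = ln(13) ≈ 2.565, RHS = ln(6) + ln(7) ≈ 3.738 → fails

1 of 4 pairs satisfies the claim.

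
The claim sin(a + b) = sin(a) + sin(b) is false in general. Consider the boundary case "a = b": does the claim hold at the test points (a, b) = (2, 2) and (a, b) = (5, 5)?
At (2, 2): LHS = sin(4) ≈ -0.7568 ≠ RHS = 2·sin(2) ≈ 1.819
At (5, 5): LHS = sin(10) ≈ -0.544 ≠ RHS = 2·sin(5) ≈ -1.918

Answer: No, fails at both test points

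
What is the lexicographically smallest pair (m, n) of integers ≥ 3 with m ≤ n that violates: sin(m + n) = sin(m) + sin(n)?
Substituting (3, 3) into the claim:
LHS = sin(3 + 3) = sin(6) ≈ -0.2794
RHS = sin(3) + sin(3) = 2·sin(3) ≈ 0.2822

Since LHS ≠ RHS, this pair disproves the claim, and no lexicographically smaller pair (m ≤ n, integers ≥ 3) does.

For instance (5, 8) is also a counterexample (LHS = sin(13) ≈ 0.4202, RHS = sin(5) + sin(8) ≈ 0.03043), but it's lexicographically larger.

Answer: (m, n) = (3, 3)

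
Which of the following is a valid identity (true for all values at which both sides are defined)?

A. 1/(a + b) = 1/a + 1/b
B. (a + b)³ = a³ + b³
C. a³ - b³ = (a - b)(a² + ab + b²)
C

A: fails at (2, 4) — LHS = 1/6, RHS = 3/4.
B: fails at (6, 7) — LHS = 2197, RHS = 559.
C: holds — e.g. at (1, 3), both sides equal -26.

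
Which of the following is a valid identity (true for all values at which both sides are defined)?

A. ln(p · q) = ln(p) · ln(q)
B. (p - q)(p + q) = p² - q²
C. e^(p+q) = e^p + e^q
A: fails at (4, 6) — LHS = ln(24) ≈ 3.178, RHS = ln(4)·ln(6) ≈ 2.484.
B: holds — e.g. at (2, 7), both sides equal -45.
C: fails at (3, 3) — LHS = e^6 ≈ 403.4, RHS = 2·e^3 ≈ 40.17.

Answer: B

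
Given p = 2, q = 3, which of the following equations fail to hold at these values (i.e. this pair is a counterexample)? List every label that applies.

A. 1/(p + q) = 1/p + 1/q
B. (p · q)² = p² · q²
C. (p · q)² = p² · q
A, C

Evaluating each claim at the given values:
A. LHS = 1/5, RHS = 5/6 → fails here (LHS ≠ RHS)
B. LHS = 36, RHS = 36 → holds here (LHS = RHS)
C. LHS = 36, RHS = 12 → fails here (LHS ≠ RHS)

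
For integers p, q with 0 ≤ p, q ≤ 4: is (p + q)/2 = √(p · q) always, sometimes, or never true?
Sometimes true

It holds at (p, q) = (4, 4) (both sides equal 4), but fails at (p, q) = (3, 4) (LHS = 7/2, RHS = 2·√(3) ≈ 3.464).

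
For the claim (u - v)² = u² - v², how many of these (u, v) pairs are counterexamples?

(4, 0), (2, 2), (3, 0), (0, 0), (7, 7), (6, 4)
1

Testing each pair:
(4, 0): LHS = 16, RHS = 16 → satisfies claim
(2, 2): LHS = 0, RHS = 0 → satisfies claim
(3, 0): LHS = 9, RHS = 9 → satisfies claim
(0, 0): LHS = 0, RHS = 0 → satisfies claim
(7, 7): LHS = 0, RHS = 0 → satisfies claim
(6, 4): LHS = 4, RHS = 20 → counterexample

That makes 1 counterexample.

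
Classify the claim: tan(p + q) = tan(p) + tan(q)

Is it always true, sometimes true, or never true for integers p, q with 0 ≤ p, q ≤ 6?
Sometimes true

It holds at (p, q) = (0, 1) (both sides equal tan(1) ≈ 1.557), but fails at (p, q) = (6, 5) (LHS = tan(11) ≈ -226, RHS = tan(5) + tan(6) ≈ -3.672).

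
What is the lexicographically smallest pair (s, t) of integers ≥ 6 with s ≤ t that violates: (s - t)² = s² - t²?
Substituting (6, 7) into the claim:
LHS = (6 - 7)² = 1
RHS = 6² - 7² = -13

Since LHS ≠ RHS, this pair disproves the claim, and no lexicographically smaller pair (s ≤ t, integers ≥ 6) does.

For instance (6, 13) is also a counterexample (LHS = 49, RHS = -133), but it's lexicographically larger.

Answer: (s, t) = (6, 7)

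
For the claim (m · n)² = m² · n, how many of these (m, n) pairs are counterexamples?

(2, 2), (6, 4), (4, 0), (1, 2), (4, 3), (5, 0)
4

Testing each pair:
(2, 2): LHS = 16, RHS = 8 → counterexample
(6, 4): LHS = 576, RHS = 144 → counterexample
(4, 0): LHS = 0, RHS = 0 → satisfies claim
(1, 2): LHS = 4, RHS = 2 → counterexample
(4, 3): LHS = 144, RHS = 48 → counterexample
(5, 0): LHS = 0, RHS = 0 → satisfies claim

That makes 4 counterexamples.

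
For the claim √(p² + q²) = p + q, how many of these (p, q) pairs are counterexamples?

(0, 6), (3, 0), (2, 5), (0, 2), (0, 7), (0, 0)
1

Testing each pair:
(0, 6): LHS = 6, RHS = 6 → satisfies claim
(3, 0): LHS = 3, RHS = 3 → satisfies claim
(2, 5): LHS = √(29) ≈ 5.385, RHS = 7 → counterexample
(0, 2): LHS = 2, RHS = 2 → satisfies claim
(0, 7): LHS = 7, RHS = 7 → satisfies claim
(0, 0): LHS = 0, RHS = 0 → satisfies claim

That makes 1 counterexample.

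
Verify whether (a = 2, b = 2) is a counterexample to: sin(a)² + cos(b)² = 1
Substituting a = 2, b = 2:
LHS = sin(2)² + cos(2)² = 1
RHS = 1

The sides agree, so this pair does not disprove the claim.

Answer: No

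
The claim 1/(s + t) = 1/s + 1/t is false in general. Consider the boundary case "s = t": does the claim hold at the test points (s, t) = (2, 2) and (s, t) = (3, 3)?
At (2, 2): LHS = 1/4 ≠ RHS = 1
At (3, 3): LHS = 1/6 ≠ RHS = 2/3

Answer: No, fails at both test points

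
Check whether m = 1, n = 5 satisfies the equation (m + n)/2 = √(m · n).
Fails

Substituting m = 1, n = 5:

LHS = (1 + 5)/2 = 3
RHS = √(1 · 5) = √(5) ≈ 2.236

LHS ≠ RHS, so the equation does not hold at this point.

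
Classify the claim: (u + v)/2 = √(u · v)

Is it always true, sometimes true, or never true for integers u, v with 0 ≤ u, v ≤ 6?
Sometimes true

It holds at (u, v) = (3, 3) (both sides equal 3), but fails at (u, v) = (6, 5) (LHS = 11/2, RHS = √(30) ≈ 5.477).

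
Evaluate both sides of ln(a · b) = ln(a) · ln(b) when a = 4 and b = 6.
LHS = ln(4 · 6) = ln(24) ≈ 3.178
RHS = ln(4) · ln(6) ≈ 2.484

LHS ≠ RHS (they differ by about 0.6941), so the equation does not hold here.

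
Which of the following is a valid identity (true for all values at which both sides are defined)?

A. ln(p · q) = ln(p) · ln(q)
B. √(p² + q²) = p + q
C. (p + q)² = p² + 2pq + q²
A: fails at (4, 5) — LHS = ln(20) ≈ 2.996, RHS = ln(4)·ln(5) ≈ 2.231.
B: fails at (5, 5) — LHS = 5·√(2) ≈ 7.071, RHS = 10.
C: holds — e.g. at (2, 5), both sides equal 49.

Answer: C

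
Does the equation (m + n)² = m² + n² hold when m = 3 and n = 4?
Substituting m = 3, n = 4:

LHS = (3 + 4)² = 49
RHS = 3² + 4² = 25

LHS ≠ RHS, so the equation does not hold at this point.

Answer: Fails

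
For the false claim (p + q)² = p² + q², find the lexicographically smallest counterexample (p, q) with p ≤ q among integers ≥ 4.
(p, q) = (4, 4)

Substituting (4, 4) into the claim:
LHS = (4 + 4)² = 64
RHS = 4² + 4² = 32

Since LHS ≠ RHS, this pair disproves the claim, and no lexicographically smaller pair (p ≤ q, integers ≥ 4) does.

For instance (8, 10) is also a counterexample (LHS = 324, RHS = 164), but it's lexicographically larger.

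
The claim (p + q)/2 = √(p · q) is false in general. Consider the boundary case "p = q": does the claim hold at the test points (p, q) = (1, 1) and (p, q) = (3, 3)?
Yes, holds at both test points

At (1, 1): LHS = 1, RHS = 1 → equal
At (3, 3): LHS = 3, RHS = 3 → equal

So the claim does hold at both of these boundary points, even though it is not an identity.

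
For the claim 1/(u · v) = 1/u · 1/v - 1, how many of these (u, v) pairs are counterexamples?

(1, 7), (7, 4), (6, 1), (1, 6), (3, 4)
Testing each pair:
(1, 7): LHS = 1/7, RHS = -6/7 → counterexample
(7, 4): LHS = 1/28, RHS = -27/28 → counterexample
(6, 1): LHS = 1/6, RHS = -5/6 → counterexample
(1, 6): LHS = 1/6, RHS = -5/6 → counterexample
(3, 4): LHS = 1/12, RHS = -11/12 → counterexample

That makes 5 counterexamples.

Answer: 5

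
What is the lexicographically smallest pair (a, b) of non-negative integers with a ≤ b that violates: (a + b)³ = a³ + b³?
(a, b) = (1, 1)

Substituting (1, 1) into the claim:
LHS = (1 + 1)³ = 8
RHS = 1³ + 1³ = 2

Since LHS ≠ RHS, this pair disproves the claim, and no lexicographically smaller pair (a ≤ b, non-negative integers) does.

For instance (2, 7) is also a counterexample (LHS = 729, RHS = 351), but it's lexicographically larger.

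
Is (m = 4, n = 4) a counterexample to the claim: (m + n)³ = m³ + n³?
Substituting m = 4, n = 4:
LHS = (4 + 4)³ = 512
RHS = 4³ + 4³ = 128

Since LHS ≠ RHS, this pair disproves the claim.

Answer: Yes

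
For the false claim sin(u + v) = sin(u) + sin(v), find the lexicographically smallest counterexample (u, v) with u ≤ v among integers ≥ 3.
Substituting (3, 3) into the claim:
LHS = sin(3 + 3) = sin(6) ≈ -0.2794
RHS = sin(3) + sin(3) = 2·sin(3) ≈ 0.2822

Since LHS ≠ RHS, this pair disproves the claim, and no lexicographically smaller pair (u ≤ v, integers ≥ 3) does.

For instance (3, 6) is also a counterexample (LHS = sin(9) ≈ 0.4121, RHS = sin(6) + sin(3) ≈ -0.1383), but it's lexicographically larger.

Answer: (u, v) = (3, 3)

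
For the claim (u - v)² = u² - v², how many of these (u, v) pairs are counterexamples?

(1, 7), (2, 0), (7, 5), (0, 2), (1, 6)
Testing each pair:
(1, 7): LHS = 36, RHS = -48 → counterexample
(2, 0): LHS = 4, RHS = 4 → satisfies claim
(7, 5): LHS = 4, RHS = 24 → counterexample
(0, 2): LHS = 4, RHS = -4 → counterexample
(1, 6): LHS = 25, RHS = -35 → counterexample

That makes 4 counterexamples.

Answer: 4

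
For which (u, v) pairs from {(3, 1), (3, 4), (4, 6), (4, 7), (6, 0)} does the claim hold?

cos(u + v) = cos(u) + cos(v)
Testing each pair:
(3, 1): LHS = cos(4) ≈ -0.6536, RHS = cos(3) + cos(1) ≈ -0.4497 → fails
(3, 4): LHS = cos(7) ≈ 0.7539, RHS = cos(3) + cos(4) ≈ -1.644 → fails
(4, 6): LHS = cos(10) ≈ -0.8391, RHS = cos(4) + cos(6) ≈ 0.3065 → fails
(4, 7): LHS = cos(11) ≈ 0.004426, RHS = cos(4) + cos(7) ≈ 0.1003 → fails
(6, 0): LHS = cos(6) ≈ 0.9602, RHS = cos(6) + 1 ≈ 1.96 → fails

No pair satisfies the claim.

Answer: None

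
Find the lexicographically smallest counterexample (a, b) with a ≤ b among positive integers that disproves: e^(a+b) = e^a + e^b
Substituting (1, 1) into the claim:
LHS = e^(1+1) = e^2 ≈ 7.389
RHS = e^1 + e^1 = 2·e ≈ 5.437

Since LHS ≠ RHS, this pair disproves the claim, and no lexicographically smaller pair (a ≤ b, positive integers) does.

For instance (3, 5) is also a counterexample (LHS = e^8 ≈ 2981, RHS = e^3 + e^5 ≈ 168.5), but it's lexicographically larger.

Answer: (a, b) = (1, 1)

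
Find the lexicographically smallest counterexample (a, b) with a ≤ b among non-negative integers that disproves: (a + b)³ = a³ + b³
(a, b) = (1, 1)

At (0, 7): both sides equal 343, so it holds there.

Substituting (1, 1) into the claim:
LHS = (1 + 1)³ = 8
RHS = 1³ + 1³ = 2

Since LHS ≠ RHS, this pair disproves the claim, and no lexicographically smaller pair (a ≤ b, non-negative integers) does.

For instance (4, 6) is also a counterexample (LHS = 1000, RHS = 280), but it's lexicographically larger.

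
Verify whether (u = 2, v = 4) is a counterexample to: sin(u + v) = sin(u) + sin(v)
Substituting u = 2, v = 4:
LHS = sin(2 + 4) = sin(6) ≈ -0.2794
RHS = sin(2) + sin(4) ≈ 0.1525

Since LHS ≠ RHS, this pair disproves the claim.

Answer: Yes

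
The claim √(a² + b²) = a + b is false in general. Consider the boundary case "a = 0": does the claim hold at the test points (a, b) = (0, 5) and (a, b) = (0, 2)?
At (0, 5): LHS = 5, RHS = 5 → equal
At (0, 2): LHS = 2, RHS = 2 → equal

So the claim does hold at both of these boundary points, even though it is not an identity.

Answer: Yes, holds at both test points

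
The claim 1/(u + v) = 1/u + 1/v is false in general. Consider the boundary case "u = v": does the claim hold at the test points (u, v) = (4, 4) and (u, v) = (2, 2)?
At (4, 4): LHS = 1/8 ≠ RHS = 1/2
At (2, 2): LHS = 1/4 ≠ RHS = 1

Answer: No, fails at both test points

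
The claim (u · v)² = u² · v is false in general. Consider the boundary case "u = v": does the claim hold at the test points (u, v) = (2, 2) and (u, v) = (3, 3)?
No, fails at both test points

At (2, 2): LHS = 16 ≠ RHS = 8
At (3, 3): LHS = 81 ≠ RHS = 27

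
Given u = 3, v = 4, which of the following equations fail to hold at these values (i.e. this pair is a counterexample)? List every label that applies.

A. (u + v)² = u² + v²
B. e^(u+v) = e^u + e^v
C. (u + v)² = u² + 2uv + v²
Evaluating each claim at the given values:
A. LHS = 49, RHS = 25 → fails here (LHS ≠ RHS)
B. LHS = e^7 ≈ 1097, RHS = e^3 + e^4 ≈ 74.68 → fails here (LHS ≠ RHS)
C. LHS = 49, RHS = 49 → holds here (LHS = RHS)

Answer: A, B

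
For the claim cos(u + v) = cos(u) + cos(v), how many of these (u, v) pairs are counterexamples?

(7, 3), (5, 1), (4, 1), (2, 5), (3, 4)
5

Testing each pair:
(7, 3): LHS = cos(10) ≈ -0.8391, RHS = cos(3) + cos(7) ≈ -0.2361 → counterexample
(5, 1): LHS = cos(6) ≈ 0.9602, RHS = cos(5) + cos(1) ≈ 0.824 → counterexample
(4, 1): LHS = cos(5) ≈ 0.2837, RHS = cos(4) + cos(1) ≈ -0.1133 → counterexample
(2, 5): LHS = cos(7) ≈ 0.7539, RHS = cos(2) + cos(5) ≈ -0.1325 → counterexample
(3, 4): LHS = cos(7) ≈ 0.7539, RHS = cos(3) + cos(4) ≈ -1.644 → counterexample

That makes 5 counterexamples.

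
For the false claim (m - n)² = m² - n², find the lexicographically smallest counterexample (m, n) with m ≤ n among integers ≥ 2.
Substituting (2, 3) into the claim:
LHS = (2 - 3)² = 1
RHS = 2² - 3² = -5

Since LHS ≠ RHS, this pair disproves the claim, and no lexicographically smaller pair (m ≤ n, integers ≥ 2) does.

For instance (2, 7) is also a counterexample (LHS = 25, RHS = -45), but it's lexicographically larger.

Answer: (m, n) = (2, 3)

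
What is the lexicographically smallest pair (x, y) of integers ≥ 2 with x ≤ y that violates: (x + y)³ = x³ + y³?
Substituting (2, 2) into the claim:
LHS = (2 + 2)³ = 64
RHS = 2³ + 2³ = 16

Since LHS ≠ RHS, this pair disproves the claim, and no lexicographically smaller pair (x ≤ y, integers ≥ 2) does.

For instance (6, 6) is also a counterexample (LHS = 1728, RHS = 432), but it's lexicographically larger.

Answer: (x, y) = (2, 2)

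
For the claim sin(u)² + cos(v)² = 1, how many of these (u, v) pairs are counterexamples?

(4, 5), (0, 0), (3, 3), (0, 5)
Testing each pair:
(4, 5): LHS = cos(5)² + sin(4)² ≈ 0.6532, RHS = 1 → counterexample
(0, 0): LHS = 1, RHS = 1 → satisfies claim
(3, 3): LHS = sin(3)² + cos(3)² = 1, RHS = 1 → satisfies claim
(0, 5): LHS = cos(5)² ≈ 0.08046, RHS = 1 → counterexample

That makes 2 counterexamples.

Answer: 2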